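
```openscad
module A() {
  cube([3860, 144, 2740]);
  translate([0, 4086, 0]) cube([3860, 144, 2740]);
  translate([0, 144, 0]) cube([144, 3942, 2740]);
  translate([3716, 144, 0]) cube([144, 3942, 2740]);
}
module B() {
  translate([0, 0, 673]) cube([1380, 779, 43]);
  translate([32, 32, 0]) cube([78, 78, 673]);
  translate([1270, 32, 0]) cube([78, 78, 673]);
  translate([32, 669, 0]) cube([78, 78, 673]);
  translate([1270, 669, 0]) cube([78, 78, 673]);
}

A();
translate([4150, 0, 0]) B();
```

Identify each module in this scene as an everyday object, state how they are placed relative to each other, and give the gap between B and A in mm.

The table's nearest face is 290 mm from the house frame's +x face.

A is a house frame. B is a table. The table is on the floor beside the house frame on its +x side. The gap between the table and the house frame is 290 mm.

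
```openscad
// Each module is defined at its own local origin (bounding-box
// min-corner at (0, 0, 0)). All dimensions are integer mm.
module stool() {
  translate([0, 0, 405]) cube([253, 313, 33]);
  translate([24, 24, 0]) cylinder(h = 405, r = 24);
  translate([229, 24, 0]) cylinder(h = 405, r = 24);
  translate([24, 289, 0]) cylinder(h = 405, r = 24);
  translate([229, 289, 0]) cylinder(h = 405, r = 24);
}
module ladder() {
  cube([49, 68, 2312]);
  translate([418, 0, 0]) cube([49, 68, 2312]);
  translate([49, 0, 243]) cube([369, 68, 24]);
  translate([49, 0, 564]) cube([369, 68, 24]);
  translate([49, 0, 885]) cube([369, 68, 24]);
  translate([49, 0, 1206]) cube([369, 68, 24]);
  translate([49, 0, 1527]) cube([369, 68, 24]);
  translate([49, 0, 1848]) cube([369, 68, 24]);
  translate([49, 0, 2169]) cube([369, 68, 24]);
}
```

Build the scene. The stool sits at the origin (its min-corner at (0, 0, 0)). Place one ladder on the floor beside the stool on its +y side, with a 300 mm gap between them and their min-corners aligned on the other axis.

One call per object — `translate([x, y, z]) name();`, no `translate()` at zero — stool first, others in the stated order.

stool();
translate([0, 613, 0]) ladder();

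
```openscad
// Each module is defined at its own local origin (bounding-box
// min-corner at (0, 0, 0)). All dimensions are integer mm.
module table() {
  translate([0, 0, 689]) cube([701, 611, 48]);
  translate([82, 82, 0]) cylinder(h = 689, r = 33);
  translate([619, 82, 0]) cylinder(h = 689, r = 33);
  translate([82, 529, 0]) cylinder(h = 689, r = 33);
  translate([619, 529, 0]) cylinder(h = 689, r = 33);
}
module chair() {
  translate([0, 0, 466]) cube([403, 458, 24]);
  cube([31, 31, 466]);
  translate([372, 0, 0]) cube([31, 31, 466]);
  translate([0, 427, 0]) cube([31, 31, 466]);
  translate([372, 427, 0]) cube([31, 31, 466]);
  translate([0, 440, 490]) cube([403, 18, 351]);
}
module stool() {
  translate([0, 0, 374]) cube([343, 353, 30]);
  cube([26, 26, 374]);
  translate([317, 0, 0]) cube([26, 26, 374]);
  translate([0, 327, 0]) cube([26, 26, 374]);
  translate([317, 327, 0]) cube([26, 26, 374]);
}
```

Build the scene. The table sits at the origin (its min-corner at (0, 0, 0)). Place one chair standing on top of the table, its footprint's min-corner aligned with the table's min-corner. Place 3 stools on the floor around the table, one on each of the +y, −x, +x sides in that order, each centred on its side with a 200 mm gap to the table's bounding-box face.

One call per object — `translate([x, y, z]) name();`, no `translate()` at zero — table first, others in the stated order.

table();
translate([0, 0, 737]) chair();
translate([179, 811, 0]) stool();
translate([-543, 129, 0]) stool();
translate([901, 129, 0]) stool();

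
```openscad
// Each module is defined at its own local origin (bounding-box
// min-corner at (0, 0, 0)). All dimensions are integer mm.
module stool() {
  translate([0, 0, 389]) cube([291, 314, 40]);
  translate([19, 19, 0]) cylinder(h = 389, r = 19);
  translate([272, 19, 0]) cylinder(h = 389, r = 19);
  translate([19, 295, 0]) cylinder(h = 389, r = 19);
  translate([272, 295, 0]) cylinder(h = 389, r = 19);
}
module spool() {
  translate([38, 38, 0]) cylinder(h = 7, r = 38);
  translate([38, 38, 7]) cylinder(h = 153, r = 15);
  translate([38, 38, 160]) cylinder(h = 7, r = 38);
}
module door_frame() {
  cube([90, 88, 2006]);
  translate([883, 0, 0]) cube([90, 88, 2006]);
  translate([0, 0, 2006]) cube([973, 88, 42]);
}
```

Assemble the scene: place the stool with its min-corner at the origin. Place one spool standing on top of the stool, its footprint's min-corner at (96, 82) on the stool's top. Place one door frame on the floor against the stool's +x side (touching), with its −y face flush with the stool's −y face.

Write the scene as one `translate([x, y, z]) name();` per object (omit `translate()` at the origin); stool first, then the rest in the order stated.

stool();
translate([96, 82, 429]) spool();
translate([291, 0, 0]) door_frame();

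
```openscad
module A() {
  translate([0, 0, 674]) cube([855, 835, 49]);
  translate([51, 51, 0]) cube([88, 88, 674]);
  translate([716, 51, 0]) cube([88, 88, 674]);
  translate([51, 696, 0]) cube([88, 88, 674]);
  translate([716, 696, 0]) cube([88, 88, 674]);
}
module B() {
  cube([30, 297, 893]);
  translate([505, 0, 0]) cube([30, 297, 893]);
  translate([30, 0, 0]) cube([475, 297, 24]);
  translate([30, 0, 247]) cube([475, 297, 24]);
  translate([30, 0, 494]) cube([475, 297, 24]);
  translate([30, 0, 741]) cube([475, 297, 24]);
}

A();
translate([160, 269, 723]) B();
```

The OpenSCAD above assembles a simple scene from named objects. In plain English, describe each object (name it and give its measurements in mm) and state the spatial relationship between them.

A is a table with a 855×835 mm rectangular top, 49 mm thick, top surface at z = 723 mm, supported by four 88×88 mm square legs, each inset 51 mm from the nearest pair of top edges, running from the floor.

B is a bookshelf 535 mm wide overall, 297 mm deep and 893 mm tall. The two sides are 30 mm thick vertical panels. 4 horizontal shelves of 24 mm thickness span between the inner faces of the sides; the lowest shelf sits on the floor and shelves are stacked with a clear vertical gap of 223 mm between each pair.

The bookshelf is on top of the table, centred.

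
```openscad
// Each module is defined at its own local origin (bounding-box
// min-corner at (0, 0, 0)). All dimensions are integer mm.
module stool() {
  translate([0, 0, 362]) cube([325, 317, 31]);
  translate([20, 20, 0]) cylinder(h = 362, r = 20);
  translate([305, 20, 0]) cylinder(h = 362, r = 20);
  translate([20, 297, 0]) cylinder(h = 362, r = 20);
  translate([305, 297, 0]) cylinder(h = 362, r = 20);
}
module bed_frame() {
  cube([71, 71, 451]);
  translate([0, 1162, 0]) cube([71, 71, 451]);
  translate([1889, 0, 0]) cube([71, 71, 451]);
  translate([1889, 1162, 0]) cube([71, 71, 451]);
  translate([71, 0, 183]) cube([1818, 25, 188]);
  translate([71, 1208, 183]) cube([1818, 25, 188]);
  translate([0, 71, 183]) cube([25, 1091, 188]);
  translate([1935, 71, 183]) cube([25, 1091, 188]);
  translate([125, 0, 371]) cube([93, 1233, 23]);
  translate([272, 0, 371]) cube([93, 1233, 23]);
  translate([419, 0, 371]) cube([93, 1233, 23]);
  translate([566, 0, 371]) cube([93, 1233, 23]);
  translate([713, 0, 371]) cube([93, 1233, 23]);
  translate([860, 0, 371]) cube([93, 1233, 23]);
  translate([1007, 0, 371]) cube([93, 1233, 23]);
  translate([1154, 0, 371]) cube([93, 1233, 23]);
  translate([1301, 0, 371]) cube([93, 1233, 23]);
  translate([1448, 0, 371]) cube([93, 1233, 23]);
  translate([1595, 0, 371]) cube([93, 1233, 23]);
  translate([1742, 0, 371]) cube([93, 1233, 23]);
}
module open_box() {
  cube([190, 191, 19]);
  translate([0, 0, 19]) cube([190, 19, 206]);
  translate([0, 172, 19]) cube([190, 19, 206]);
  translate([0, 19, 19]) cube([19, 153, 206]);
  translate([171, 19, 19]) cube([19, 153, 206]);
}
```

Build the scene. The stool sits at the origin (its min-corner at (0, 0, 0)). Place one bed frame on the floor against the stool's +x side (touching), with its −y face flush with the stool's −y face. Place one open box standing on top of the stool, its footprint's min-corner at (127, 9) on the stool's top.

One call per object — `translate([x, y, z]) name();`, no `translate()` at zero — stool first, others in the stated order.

stool();
translate([325, 0, 0]) bed_frame();
translate([127, 9, 393]) open_box();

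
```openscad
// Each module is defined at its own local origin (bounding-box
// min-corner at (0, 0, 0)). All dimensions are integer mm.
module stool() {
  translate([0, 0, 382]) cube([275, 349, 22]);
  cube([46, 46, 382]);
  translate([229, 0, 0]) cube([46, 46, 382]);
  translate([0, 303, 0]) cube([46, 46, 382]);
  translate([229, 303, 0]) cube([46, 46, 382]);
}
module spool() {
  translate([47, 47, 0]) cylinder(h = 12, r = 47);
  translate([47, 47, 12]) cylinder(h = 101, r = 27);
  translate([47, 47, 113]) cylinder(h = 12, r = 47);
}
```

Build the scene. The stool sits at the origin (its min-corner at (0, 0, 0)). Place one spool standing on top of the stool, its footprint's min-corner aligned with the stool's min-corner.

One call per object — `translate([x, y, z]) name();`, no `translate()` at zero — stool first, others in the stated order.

stool();
translate([0, 0, 404]) spool();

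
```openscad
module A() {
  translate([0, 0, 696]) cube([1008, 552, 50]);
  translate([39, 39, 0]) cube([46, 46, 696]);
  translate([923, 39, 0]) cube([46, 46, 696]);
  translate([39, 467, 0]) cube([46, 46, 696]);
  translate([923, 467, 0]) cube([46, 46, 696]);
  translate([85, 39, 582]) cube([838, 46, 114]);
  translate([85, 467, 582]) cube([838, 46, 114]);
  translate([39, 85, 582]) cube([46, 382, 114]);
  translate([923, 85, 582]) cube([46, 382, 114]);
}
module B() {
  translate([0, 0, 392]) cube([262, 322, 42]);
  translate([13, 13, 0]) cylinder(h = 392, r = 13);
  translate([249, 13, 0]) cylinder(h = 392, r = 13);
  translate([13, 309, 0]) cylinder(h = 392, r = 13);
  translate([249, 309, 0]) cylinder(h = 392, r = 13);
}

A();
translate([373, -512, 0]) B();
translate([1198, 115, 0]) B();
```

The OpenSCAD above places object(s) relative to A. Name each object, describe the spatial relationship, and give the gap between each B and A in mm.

A is a table. B is a stool. Two stools sit around the table at the −y, +x sides. The gap between each stool and the table is 190 mm.

Each stool's nearest face is 190 mm from the table's bounding box.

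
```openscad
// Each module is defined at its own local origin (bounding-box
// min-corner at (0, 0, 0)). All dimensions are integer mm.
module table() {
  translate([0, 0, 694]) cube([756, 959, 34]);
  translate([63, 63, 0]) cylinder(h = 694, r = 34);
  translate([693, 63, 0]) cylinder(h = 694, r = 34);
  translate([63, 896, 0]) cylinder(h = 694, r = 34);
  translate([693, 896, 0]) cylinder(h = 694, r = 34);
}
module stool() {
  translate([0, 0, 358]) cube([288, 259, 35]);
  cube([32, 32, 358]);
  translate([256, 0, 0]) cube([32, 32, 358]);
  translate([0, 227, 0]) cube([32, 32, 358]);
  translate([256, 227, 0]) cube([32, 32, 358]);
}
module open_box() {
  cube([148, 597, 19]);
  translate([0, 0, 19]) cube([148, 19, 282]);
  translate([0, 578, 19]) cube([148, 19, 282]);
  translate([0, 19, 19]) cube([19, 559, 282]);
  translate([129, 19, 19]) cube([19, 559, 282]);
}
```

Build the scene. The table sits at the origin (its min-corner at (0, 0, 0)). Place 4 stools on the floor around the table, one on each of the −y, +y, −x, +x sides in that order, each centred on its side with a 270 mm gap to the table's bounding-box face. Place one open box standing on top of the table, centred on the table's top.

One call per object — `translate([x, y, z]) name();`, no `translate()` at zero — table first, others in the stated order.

table();
translate([234, -529, 0]) stool();
translate([234, 1229, 0]) stool();
translate([-558, 350, 0]) stool();
translate([1026, 350, 0]) stool();
translate([304, 181, 728]) open_box();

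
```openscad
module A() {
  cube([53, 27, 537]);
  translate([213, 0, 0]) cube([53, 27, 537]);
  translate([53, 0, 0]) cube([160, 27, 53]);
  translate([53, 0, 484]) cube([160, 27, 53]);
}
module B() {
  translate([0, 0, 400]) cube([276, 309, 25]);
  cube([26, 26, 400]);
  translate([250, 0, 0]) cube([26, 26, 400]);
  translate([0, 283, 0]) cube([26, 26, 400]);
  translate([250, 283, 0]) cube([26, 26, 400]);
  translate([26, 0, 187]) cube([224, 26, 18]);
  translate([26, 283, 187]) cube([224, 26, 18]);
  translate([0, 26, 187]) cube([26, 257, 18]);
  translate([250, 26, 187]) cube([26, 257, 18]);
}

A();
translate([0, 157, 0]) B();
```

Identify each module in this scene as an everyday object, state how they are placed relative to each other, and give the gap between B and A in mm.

A is a picture frame. B is a stool. The stool is on the floor beside the picture frame on its +y side. The gap between the stool and the picture frame is 130 mm.

The stool's nearest face is 130 mm from the picture frame's +y face.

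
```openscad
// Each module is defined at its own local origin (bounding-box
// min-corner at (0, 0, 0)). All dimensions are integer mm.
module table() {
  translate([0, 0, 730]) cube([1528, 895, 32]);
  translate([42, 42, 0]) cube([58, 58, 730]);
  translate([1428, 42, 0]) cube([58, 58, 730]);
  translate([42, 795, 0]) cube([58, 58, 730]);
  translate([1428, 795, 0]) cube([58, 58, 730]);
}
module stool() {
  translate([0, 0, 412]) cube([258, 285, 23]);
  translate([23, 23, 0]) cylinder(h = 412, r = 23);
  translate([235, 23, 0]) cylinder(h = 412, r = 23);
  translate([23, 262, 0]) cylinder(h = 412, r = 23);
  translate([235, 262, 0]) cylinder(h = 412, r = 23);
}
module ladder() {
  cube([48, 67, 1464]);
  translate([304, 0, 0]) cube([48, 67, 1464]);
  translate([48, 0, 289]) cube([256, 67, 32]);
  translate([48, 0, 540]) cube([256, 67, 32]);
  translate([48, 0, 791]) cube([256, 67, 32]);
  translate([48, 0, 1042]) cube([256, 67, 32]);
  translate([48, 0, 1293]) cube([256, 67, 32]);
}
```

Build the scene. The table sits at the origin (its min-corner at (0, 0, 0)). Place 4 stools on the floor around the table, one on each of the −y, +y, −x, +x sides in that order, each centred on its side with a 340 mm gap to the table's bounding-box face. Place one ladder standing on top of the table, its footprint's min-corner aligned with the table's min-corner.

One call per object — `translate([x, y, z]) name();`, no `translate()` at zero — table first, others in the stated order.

table();
translate([635, -625, 0]) stool();
translate([635, 1235, 0]) stool();
translate([-598, 305, 0]) stool();
translate([1868, 305, 0]) stool();
translate([0, 0, 762]) ladder();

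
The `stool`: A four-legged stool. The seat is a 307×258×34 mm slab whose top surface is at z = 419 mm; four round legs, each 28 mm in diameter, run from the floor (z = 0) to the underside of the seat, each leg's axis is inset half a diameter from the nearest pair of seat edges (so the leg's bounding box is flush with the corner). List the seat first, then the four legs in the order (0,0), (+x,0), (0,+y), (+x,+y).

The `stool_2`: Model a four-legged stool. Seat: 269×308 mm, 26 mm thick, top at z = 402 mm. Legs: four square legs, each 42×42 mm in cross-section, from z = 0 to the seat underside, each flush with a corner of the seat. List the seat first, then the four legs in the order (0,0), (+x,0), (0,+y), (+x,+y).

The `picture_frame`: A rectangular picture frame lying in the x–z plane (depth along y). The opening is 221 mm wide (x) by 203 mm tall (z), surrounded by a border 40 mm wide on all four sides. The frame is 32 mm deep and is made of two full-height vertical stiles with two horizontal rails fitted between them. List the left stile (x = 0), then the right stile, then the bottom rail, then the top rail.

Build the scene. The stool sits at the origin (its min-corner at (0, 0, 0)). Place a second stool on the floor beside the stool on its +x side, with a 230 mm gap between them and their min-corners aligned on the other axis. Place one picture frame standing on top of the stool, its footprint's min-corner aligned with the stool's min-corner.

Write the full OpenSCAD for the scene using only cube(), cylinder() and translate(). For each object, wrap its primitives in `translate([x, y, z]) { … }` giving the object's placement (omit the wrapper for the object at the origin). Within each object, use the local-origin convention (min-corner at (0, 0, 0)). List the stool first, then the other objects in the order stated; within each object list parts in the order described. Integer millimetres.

translate([0, 0, 385]) cube([307, 258, 34]);
translate([14, 14, 0]) cylinder(h = 385, r = 14);
translate([293, 14, 0]) cylinder(h = 385, r = 14);
translate([14, 244, 0]) cylinder(h = 385, r = 14);
translate([293, 244, 0]) cylinder(h = 385, r = 14);
translate([537, 0, 0]) {
  translate([0, 0, 376]) cube([269, 308, 26]);
  cube([42, 42, 376]);
  translate([227, 0, 0]) cube([42, 42, 376]);
  translate([0, 266, 0]) cube([42, 42, 376]);
  translate([227, 266, 0]) cube([42, 42, 376]);
}
translate([0, 0, 419]) {
  cube([40, 32, 283]);
  translate([261, 0, 0]) cube([40, 32, 283]);
  translate([40, 0, 0]) cube([221, 32, 40]);
  translate([40, 0, 243]) cube([221, 32, 40]);
}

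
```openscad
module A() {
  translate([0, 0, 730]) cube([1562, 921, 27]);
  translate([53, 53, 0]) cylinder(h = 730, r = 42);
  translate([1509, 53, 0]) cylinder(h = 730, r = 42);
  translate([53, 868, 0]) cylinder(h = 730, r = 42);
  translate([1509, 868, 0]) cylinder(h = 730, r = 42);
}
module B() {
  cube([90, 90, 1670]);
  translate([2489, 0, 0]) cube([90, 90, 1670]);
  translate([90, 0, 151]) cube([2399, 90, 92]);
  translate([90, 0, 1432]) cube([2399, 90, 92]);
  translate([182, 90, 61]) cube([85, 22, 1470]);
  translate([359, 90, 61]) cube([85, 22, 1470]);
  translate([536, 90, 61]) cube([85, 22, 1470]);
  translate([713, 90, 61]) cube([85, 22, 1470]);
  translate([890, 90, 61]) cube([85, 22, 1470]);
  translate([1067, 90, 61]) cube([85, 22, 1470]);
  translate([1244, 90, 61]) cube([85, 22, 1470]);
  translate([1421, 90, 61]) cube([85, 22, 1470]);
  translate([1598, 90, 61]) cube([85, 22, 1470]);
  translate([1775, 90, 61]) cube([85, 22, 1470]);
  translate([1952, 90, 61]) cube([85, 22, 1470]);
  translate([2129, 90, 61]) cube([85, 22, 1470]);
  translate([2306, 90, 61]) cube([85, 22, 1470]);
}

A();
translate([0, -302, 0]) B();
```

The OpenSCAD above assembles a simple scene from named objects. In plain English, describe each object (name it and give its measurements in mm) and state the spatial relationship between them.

A is a table: top 1562 mm (x) × 921 mm (y), 27 mm thick, upper face at z = 757 mm, on four round legs of 84 mm diameter, each leg's bounding box inset 11 mm from the nearest pair of top edges, running from z = 0 to the bottom of the top.

B is a fence section. Two 90×90 mm posts, 1670 mm tall, stand on the floor with a clear span of 2399 mm between their inner faces. Two horizontal rails of 90×92 mm section span the gap between the posts with their undersides at z = 151 mm and z = 1432 mm, flush with the posts' −y face. 13 pickets, each 85 mm wide, 22 mm thick and 1470 mm tall, are fixed to the +y face of the rails with their bottoms at z = 61 mm, evenly spaced across the span with equal gaps (rounded down to the nearest mm) at the −x end and between each pair — any rounding remainder accumulates at the +x end.

The fence section is on the floor beside the table on its −y side.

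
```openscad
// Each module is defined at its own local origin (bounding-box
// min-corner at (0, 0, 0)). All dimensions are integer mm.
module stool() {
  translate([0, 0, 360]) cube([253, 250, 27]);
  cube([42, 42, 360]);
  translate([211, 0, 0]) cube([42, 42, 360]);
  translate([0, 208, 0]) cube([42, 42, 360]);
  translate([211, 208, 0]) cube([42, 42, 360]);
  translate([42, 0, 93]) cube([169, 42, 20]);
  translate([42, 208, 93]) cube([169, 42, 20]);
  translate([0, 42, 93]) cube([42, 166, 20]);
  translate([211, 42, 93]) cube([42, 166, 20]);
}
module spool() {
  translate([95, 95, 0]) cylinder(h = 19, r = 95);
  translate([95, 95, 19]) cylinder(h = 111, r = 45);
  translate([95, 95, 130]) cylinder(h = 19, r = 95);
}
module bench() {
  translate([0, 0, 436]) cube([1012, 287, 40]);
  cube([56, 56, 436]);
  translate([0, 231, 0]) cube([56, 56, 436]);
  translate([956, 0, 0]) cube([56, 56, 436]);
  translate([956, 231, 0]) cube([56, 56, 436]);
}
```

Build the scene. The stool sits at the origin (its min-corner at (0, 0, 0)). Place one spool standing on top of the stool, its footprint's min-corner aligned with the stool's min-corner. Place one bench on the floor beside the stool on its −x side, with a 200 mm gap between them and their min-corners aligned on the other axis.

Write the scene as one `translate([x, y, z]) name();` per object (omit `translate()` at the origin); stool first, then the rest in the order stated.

stool();
translate([0, 0, 387]) spool();
translate([-1212, 0, 0]) bench();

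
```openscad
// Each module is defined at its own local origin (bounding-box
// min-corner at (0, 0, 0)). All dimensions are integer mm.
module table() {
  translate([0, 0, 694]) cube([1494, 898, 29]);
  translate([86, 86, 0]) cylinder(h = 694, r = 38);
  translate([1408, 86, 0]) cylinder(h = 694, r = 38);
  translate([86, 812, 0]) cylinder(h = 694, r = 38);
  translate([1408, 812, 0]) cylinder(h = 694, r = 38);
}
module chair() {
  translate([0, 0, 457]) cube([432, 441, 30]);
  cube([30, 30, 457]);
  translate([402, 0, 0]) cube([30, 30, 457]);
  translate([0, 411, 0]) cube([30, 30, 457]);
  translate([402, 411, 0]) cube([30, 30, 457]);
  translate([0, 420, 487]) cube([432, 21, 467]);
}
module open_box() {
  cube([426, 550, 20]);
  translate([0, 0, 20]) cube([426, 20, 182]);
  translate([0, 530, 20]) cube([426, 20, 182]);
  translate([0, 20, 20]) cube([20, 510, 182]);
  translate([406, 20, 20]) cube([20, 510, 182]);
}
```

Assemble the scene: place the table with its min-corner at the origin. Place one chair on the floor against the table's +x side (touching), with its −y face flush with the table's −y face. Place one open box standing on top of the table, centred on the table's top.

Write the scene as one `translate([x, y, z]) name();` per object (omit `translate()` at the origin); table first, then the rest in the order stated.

table();
translate([1494, 0, 0]) chair();
translate([534, 174, 723]) open_box();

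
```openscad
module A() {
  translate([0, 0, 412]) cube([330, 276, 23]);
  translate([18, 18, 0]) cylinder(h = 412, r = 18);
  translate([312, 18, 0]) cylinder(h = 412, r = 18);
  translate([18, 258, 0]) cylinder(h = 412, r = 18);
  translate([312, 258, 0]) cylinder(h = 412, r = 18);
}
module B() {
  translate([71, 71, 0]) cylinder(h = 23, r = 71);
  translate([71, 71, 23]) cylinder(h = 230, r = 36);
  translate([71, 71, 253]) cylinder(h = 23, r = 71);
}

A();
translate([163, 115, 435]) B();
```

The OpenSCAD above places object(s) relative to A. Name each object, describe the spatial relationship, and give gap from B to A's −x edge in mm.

The spool's min-x is at 163; the stool's min-x is 0; gap = 163 mm.

A is a stool. B is a spool. The spool is on top of the stool. The gap from the spool to the stool's −x edge is 163 mm.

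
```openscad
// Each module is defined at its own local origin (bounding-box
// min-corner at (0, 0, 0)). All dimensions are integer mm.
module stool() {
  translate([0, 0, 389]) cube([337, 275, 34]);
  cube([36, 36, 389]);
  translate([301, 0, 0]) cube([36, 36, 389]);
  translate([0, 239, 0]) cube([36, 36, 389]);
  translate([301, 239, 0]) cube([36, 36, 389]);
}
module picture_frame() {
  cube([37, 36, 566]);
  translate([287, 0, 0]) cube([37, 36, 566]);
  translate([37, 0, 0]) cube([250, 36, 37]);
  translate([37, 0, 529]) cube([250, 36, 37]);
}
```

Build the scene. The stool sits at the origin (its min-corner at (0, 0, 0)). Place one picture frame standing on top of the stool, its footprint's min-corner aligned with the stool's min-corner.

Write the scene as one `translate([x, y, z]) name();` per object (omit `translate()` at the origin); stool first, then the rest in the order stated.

stool();
translate([0, 0, 423]) picture_frame();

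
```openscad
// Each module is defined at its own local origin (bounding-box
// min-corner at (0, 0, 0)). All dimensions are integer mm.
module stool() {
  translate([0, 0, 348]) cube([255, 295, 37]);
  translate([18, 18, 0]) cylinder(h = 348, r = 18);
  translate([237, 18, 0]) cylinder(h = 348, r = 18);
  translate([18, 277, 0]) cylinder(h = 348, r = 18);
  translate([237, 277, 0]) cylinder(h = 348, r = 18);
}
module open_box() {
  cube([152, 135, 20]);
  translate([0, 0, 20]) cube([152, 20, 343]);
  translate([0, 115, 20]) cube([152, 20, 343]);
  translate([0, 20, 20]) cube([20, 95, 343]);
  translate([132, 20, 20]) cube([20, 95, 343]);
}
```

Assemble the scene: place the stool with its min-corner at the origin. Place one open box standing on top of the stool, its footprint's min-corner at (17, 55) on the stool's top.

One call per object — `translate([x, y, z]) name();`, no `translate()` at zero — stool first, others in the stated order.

stool();
translate([17, 55, 385]) open_box();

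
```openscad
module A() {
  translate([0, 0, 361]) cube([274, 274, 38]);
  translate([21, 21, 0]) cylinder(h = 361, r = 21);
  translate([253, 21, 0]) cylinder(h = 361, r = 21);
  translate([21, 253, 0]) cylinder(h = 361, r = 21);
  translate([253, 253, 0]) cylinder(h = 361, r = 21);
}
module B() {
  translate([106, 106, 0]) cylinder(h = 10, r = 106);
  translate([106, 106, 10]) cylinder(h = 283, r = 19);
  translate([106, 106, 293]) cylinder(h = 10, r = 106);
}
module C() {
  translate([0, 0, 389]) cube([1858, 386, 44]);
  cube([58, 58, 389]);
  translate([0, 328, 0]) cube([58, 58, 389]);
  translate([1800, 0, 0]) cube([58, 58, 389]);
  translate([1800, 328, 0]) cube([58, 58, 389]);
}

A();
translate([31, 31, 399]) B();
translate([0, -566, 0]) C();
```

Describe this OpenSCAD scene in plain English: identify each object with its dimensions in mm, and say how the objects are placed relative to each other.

A is a four-legged stool. The seat is a 274×274×38 mm slab whose top surface is at z = 399 mm; four round legs, each 42 mm in diameter, run from the floor (z = 0) to the underside of the seat, each leg's axis is inset half a diameter from the nearest pair of seat edges (so the leg's bounding box is flush with the corner).

B is a spool: two coaxial disc flanges of radius 106 mm and thickness 10 mm, joined by a core cylinder of radius 19 mm and height 283 mm. The lower flange rests on z = 0 and the three cylinders share a vertical axis.

C is a long wooden bench with a 1858 mm (x) × 386 mm (y) seat, 44 mm thick, its top surface 433 mm above the floor. Four 58 mm square legs at the seat corners, flush with the edges, run from z = 0 to the seat underside.

The spool is on top of the stool, centred. The bench is on the floor beside the stool on its −y side.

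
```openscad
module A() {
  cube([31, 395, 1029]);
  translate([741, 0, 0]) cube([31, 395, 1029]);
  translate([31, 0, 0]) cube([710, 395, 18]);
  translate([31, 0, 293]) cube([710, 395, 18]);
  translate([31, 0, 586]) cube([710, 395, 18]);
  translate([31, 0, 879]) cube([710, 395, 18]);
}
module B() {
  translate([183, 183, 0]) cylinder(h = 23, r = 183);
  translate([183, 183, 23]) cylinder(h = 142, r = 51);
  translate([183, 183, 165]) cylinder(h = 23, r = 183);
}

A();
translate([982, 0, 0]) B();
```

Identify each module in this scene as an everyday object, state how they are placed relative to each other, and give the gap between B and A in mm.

A is a bookshelf. B is a spool. The spool is on the floor beside the bookshelf on its +x side. The gap between the spool and the bookshelf is 210 mm.

The spool's nearest face is 210 mm from the bookshelf's +x face.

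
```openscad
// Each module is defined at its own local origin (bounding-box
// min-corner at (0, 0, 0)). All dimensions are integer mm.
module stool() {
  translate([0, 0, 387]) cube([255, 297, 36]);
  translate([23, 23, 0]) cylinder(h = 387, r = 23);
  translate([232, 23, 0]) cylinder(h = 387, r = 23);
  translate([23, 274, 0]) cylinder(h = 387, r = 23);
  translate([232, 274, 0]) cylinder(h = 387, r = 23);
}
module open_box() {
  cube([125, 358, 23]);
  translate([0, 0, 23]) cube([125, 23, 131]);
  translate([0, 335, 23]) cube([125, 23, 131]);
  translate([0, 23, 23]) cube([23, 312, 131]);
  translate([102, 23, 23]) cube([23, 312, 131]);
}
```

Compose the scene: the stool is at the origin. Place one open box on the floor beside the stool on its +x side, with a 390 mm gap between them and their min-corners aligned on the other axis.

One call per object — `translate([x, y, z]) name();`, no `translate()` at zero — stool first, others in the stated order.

stool();
translate([645, 0, 0]) open_box();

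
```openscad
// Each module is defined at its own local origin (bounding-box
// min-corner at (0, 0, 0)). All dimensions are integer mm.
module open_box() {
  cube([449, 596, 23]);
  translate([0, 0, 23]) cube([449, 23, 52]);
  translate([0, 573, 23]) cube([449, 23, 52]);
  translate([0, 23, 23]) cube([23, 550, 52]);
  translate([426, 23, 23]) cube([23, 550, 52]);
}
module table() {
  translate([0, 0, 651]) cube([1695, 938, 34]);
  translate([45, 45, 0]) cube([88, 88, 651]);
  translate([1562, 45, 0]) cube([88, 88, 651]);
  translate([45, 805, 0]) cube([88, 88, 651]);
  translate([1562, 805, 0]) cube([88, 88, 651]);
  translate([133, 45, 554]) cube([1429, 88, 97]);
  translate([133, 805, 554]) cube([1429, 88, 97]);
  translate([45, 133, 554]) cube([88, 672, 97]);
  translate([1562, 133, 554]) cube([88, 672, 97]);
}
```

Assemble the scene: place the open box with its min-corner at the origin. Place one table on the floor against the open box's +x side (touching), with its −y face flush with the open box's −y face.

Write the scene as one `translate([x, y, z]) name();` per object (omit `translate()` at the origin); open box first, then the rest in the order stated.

open_box();
translate([449, 0, 0]) table();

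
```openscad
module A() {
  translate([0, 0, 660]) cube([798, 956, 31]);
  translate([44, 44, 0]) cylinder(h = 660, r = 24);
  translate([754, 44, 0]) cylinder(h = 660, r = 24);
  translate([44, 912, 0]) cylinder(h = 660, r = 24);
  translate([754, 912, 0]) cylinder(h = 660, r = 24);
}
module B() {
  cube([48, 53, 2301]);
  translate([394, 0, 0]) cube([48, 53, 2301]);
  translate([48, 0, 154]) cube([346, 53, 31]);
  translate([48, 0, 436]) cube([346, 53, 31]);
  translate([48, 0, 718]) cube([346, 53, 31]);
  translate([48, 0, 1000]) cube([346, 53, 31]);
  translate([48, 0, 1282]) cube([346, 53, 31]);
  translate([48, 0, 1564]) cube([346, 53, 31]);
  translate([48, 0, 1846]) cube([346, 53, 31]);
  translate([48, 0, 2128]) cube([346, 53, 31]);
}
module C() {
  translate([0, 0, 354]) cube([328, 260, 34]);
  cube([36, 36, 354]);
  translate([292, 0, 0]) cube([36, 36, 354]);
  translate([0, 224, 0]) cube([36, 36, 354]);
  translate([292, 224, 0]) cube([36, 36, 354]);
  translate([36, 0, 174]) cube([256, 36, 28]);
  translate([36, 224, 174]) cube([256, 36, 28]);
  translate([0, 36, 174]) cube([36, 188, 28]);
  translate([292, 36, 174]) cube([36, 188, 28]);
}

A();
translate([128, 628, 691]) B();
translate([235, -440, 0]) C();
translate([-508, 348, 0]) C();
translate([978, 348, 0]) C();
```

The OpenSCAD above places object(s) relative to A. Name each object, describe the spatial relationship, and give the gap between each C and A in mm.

A is a table. B is a ladder. C is a stool. The ladder is on top of the table. Three stools sit around the table at the −y, −x, +x sides. The gap between each stool and the table is 180 mm.

Each stool's nearest face is 180 mm from the table's bounding box.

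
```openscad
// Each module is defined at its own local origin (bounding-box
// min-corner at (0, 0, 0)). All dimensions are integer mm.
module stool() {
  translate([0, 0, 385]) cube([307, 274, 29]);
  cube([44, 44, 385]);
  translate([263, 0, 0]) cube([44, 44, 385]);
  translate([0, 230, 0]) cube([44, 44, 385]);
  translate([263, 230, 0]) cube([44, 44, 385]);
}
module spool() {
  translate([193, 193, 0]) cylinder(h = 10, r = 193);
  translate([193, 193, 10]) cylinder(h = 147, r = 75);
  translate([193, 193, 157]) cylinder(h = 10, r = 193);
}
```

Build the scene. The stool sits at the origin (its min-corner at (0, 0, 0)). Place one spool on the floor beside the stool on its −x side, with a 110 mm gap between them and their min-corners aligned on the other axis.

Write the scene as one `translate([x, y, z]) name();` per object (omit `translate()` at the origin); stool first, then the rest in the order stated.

stool();
translate([-496, 0, 0]) spool();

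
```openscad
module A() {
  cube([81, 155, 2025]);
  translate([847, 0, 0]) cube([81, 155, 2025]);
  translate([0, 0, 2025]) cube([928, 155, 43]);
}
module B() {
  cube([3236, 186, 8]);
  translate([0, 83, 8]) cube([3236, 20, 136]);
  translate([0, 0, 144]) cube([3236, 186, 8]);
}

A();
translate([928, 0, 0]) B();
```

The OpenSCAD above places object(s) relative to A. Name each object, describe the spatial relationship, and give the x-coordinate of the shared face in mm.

A is a door frame. B is an I-beam. The I-beam is against the door frame's +x side, with their −y faces flush. The x-coordinate of the shared face is 928 mm.

The door frame's +x face and the I-beam's −x face are both at x = 928 mm.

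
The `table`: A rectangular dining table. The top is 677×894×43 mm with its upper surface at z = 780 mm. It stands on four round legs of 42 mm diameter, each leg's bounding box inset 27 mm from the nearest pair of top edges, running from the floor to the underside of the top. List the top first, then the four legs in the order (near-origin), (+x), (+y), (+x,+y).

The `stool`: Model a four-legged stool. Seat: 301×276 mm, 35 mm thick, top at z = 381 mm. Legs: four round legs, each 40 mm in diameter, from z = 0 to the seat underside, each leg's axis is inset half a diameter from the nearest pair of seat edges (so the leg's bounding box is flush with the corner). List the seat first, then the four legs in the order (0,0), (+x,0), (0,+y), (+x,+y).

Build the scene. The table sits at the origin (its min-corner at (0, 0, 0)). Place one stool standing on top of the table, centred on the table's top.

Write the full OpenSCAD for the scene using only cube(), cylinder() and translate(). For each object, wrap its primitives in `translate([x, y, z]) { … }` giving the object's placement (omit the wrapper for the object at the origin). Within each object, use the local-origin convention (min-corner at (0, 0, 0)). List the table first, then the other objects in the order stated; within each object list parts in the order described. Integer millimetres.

translate([0, 0, 737]) cube([677, 894, 43]);
translate([48, 48, 0]) cylinder(h = 737, r = 21);
translate([629, 48, 0]) cylinder(h = 737, r = 21);
translate([48, 846, 0]) cylinder(h = 737, r = 21);
translate([629, 846, 0]) cylinder(h = 737, r = 21);
translate([188, 309, 780]) {
  translate([0, 0, 346]) cube([301, 276, 35]);
  translate([20, 20, 0]) cylinder(h = 346, r = 20);
  translate([281, 20, 0]) cylinder(h = 346, r = 20);
  translate([20, 256, 0]) cylinder(h = 346, r = 20);
  translate([281, 256, 0]) cylinder(h = 346, r = 20);
}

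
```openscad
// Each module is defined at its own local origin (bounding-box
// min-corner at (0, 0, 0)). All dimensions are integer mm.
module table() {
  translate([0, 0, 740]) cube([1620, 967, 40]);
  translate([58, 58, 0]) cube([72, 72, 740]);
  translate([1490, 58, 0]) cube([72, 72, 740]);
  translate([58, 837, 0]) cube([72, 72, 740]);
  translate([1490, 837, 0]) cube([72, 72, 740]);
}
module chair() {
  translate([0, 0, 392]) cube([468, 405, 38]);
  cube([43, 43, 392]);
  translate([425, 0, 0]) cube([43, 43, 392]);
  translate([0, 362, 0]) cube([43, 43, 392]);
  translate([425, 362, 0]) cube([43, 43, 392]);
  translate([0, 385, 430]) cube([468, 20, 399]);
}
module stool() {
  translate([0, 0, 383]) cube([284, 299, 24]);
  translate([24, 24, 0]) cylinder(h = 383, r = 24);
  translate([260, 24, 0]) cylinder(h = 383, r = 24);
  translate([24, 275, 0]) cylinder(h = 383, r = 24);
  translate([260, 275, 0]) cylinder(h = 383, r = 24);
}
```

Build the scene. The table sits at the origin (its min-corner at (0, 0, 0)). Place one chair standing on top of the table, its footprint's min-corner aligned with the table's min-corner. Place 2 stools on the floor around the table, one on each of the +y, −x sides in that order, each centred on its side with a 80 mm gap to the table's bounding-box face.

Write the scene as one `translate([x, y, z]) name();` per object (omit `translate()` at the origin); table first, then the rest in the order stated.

table();
translate([0, 0, 780]) chair();
translate([668, 1047, 0]) stool();
translate([-364, 334, 0]) stool();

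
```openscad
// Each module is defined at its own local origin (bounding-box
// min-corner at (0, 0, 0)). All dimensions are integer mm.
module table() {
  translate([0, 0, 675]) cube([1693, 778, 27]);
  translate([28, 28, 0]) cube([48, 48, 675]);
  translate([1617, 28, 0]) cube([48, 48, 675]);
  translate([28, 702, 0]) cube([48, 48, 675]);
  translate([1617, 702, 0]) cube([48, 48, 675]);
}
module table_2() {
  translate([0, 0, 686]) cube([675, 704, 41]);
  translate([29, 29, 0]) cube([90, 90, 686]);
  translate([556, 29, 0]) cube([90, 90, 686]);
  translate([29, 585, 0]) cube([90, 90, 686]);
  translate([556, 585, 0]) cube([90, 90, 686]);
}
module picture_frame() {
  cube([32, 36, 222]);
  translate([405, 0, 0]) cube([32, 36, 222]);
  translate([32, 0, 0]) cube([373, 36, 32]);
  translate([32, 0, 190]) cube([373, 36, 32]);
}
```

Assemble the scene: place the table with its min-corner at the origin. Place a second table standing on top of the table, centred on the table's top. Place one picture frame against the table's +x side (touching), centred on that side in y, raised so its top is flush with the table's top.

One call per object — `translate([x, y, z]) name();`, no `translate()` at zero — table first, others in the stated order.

table();
translate([509, 37, 702]) table_2();
translate([1693, 371, 480]) picture_frame();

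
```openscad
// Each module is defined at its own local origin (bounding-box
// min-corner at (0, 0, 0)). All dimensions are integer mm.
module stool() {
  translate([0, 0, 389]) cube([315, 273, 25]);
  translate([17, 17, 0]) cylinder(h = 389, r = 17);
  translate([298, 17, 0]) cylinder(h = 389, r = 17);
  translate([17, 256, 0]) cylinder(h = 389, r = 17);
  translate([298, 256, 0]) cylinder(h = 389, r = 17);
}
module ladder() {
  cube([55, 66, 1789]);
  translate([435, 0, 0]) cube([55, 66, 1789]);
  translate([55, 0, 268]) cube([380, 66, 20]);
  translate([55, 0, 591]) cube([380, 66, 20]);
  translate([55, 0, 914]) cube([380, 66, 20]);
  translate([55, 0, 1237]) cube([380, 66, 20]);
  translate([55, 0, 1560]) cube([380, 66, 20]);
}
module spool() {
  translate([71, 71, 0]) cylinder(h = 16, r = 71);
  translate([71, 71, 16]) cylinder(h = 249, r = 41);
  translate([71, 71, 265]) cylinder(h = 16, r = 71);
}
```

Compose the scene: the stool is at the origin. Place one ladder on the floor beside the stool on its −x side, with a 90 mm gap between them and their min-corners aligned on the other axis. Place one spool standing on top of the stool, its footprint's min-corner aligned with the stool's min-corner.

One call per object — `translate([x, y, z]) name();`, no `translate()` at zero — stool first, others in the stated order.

stool();
translate([-580, 0, 0]) ladder();
translate([0, 0, 414]) spool();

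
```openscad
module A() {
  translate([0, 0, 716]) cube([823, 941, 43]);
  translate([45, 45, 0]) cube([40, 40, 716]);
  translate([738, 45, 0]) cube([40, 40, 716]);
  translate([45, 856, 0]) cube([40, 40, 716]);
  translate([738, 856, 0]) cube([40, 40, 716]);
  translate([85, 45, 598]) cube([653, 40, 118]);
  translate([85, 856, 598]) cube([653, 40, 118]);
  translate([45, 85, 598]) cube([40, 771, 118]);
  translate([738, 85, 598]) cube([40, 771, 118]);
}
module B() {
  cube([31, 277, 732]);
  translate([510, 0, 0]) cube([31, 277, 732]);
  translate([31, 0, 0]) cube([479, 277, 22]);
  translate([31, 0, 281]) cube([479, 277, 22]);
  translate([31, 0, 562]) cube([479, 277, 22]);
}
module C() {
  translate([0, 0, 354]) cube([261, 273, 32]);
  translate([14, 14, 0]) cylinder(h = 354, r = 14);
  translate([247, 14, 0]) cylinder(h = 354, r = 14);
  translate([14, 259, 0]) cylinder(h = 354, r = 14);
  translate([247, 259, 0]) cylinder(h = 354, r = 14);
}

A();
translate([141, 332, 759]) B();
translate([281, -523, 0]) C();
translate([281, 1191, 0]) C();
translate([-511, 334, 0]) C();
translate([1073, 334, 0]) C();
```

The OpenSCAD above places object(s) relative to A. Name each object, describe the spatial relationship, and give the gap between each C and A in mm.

Each stool's nearest face is 250 mm from the table's bounding box.

A is a table. B is a bookshelf. C is a stool. The bookshelf is on top of the table, centred. Four stools sit around the table at the −y, +y, −x, +x sides. The gap between each stool and the table is 250 mm.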